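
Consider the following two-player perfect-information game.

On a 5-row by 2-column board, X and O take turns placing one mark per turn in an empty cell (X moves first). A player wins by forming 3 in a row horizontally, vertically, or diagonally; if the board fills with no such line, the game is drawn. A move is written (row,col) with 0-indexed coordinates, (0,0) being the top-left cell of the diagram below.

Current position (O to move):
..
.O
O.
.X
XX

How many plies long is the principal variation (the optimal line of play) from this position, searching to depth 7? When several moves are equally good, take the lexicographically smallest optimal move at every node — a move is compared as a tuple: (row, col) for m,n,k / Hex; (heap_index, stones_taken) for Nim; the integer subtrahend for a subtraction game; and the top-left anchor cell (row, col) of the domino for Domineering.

ply 1, O at ../.O/O./.X/XX | (0,0)=-1→O./.O/O./.X/XX; (0,1)=-1→.O/.O/O./.X/XX; (1,0)=-1→../OO/O./.X/XX; (2,1)=+1→../.O/OO/.X/XX*; (3,0)=-1→../.O/O./OX/XX
ply 2, X at ../.O/OO/.X/XX | (0,0)=-1→X./.O/OO/.X/XX*; (0,1)=-1→.X/.O/OO/.X/XX; (1,0)=-1→../XO/OO/.X/XX; (3,0)=-1→../.O/OO/XX/XX
ply 3, O at X./.O/OO/.X/XX | (0,1)=+1→XO/.O/OO/.X/XX*; (1,0)=+1→X./OO/OO/.X/XX; (3,0)=+1→X./.O/OO/OX/XX
ply 4: XO/.O/OO/.X/XX is terminal -1 (X); from ../.O/O./.X/XX depth 7

PV length from [../.O/O./.X/XX]: 3 plies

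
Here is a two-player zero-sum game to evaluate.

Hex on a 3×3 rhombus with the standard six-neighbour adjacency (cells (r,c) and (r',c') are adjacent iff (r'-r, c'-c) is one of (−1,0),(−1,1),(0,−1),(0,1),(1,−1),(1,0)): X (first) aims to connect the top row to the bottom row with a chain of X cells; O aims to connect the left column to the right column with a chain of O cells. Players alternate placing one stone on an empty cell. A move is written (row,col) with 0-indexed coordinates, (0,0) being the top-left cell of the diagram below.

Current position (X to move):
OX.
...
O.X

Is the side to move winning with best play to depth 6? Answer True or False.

X winning at [OX./.../O.X]: True

p1 X@[OX./.../O.X]: (0,2)[OXX/.../O.X]-1 (1,0)[OX./X../O.X]-1 (1,1)[OX./.X./O.X]+1* (1,2)[OX./..X/O.X]+1 (2,1)[OX./.../OXX]-1
p2 O@[OX./.X./O.X]: (0,2)[OXO/.X./O.X]-1* (1,0)[OX./OX./O.X]-1 (1,2)[OX./.XO/O.X]-1 (2,1)[OX./.X./OOX]-1
p3 X@[OXO/.X./O.X]: (1,0)[OXO/XX./O.X]+1* (1,2)[OXO/.XX/O.X]+1 (2,1)[OXO/.X./OXX]+1
p4 O@[OXO/XX./O.X]: (1,2)[OXO/XXO/O.X]-1* (2,1)[OXO/XX./OOX]-1
p5 X@[OXO/XXO/O.X]: (2,1)[OXO/XXO/OXX]+1*
p6 O@[OXO/XXO/OXX] terminal -1; root [OX./.../O.X] d6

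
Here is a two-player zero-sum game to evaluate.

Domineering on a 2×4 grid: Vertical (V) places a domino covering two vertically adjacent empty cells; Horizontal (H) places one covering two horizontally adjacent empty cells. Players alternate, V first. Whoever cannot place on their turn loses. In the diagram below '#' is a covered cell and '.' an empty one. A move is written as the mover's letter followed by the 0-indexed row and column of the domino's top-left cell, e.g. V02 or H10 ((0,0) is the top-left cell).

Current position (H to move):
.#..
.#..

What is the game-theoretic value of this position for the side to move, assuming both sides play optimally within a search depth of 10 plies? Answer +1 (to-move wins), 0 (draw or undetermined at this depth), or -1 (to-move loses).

value(.#../.#.., H) = +1

ply 1, H at .#../.#.. | H02=+1→.###/.#..*; H12=+1→.#../.###
ply 2, V at .###/.#.. | V00=-1→####/##..*
ply 3, H at ####/##.. | H12=+1→####/####*
ply 4: ####/#### is terminal -1 (V); from .#../.#.. depth 10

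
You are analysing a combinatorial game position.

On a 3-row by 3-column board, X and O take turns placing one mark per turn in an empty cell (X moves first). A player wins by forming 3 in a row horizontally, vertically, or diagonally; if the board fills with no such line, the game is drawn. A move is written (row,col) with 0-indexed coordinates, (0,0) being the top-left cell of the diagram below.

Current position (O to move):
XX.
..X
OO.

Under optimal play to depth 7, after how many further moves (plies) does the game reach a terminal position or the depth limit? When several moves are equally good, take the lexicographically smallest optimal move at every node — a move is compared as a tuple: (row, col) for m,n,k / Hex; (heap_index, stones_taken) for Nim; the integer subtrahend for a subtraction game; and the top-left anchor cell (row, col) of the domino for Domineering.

p1 O@[XX./..X/OO.]: (0,2)[XXO/..X/OO.]+1* (1,0)[XX./O.X/OO.]-1 (1,1)[XX./.OX/OO.]-1 (2,2)[XX./..X/OOO]+1
p2 X@[XXO/..X/OO.]: (1,0)[XXO/X.X/OO.]-1* (1,1)[XXO/.XX/OO.]-1 (2,2)[XXO/..X/OOX]-1
p3 O@[XXO/X.X/OO.]: (1,1)[XXO/XOX/OO.]+1* (2,2)[XXO/X.X/OOO]+1
p4 X@[XXO/XOX/OO.] terminal -1; root [XX./..X/OO.] d7

PV length from [XX./..X/OO.]: 3 plies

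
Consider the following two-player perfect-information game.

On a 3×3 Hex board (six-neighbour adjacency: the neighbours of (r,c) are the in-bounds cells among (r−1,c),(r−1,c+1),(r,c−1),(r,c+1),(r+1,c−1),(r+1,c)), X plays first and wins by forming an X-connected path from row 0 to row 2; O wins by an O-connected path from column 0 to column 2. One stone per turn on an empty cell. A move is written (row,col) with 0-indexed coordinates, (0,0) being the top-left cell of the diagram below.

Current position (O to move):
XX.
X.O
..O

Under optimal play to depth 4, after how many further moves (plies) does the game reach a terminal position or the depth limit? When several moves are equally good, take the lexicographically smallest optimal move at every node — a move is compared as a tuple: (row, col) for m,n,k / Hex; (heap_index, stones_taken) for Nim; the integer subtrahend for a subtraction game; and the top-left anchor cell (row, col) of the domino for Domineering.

PV length from [XX./X.O/..O]: 3 plies

p1 O@[XX./X.O/..O]: (0,2)[XXO/X.O/..O]-1 (1,1)[XX./XOO/..O]-1 (2,0)[XX./X.O/O.O]+1* (2,1)[XX./X.O/.OO]-1
p2 X@[XX./X.O/O.O]: (0,2)[XXX/X.O/O.O]-1* (1,1)[XX./XXO/O.O]-1 (2,1)[XX./X.O/OXO]-1
p3 O@[XXX/X.O/O.O]: (1,1)[XXX/XOO/O.O]+1* (2,1)[XXX/X.O/OOO]+1
p4 X@[XXX/XOO/O.O] terminal -1; root [XX./X.O/..O] d4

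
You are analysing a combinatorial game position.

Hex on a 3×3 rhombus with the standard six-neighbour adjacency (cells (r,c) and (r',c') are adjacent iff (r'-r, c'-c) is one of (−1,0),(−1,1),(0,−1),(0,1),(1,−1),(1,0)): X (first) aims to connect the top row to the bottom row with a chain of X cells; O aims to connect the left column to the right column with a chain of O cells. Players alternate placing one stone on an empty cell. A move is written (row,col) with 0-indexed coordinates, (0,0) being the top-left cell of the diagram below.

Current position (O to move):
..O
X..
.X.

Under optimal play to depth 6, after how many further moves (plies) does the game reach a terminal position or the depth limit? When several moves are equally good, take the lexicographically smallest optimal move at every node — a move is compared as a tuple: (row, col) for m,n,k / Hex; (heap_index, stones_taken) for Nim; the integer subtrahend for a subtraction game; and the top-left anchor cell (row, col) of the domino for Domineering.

[..O/X../.X.] O move#1: (0,0):-1/O.O/X../.X.*, (0,1):-1/.OO/X../.X., (1,1):-1/..O/XO./.X., (1,2):-1/..O/X.O/.X., (2,0):-1/..O/X../OX., (2,2):-1/..O/X../.XO
[O.O/X../.X.] X move#2: (0,1):+1/OXO/X../.X.*, (1,1):-1/O.O/XX./.X., (1,2):-1/O.O/X.X/.X., (2,0):-1/O.O/X../XX., (2,2):-1/O.O/X../.XX
[OXO/X../.X.] O move#3: (1,1):-1/OXO/XO./.X.*, (1,2):-1/OXO/X.O/.X., (2,0):-1/OXO/X../OX., (2,2):-1/OXO/X../.XO
[OXO/XO./.X.] X move#4: (1,2):-1/OXO/XOX/.X., (2,0):+1/OXO/XO./XX.*, (2,2):-1/OXO/XO./.XX
[OXO/XO./XX.] end (terminal -1, O#5); searched ..O/X../.X. to 6

PV length from [..O/X../.X.]: 4 plies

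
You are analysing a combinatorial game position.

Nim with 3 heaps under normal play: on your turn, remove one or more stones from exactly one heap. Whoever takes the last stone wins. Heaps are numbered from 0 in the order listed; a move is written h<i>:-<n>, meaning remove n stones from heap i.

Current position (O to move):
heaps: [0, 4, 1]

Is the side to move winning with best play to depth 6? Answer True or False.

O winning at [(0,4,1)]: True

ply 1, O at (0,4,1) | h1:-1=-1→(0,3,1); h1:-2=-1→(0,2,1); h1:-3=+1→(0,1,1)*; h1:-4=-1→(0,0,1); h2:-1=-1→(0,4,0)
ply 2, X at (0,1,1) | h1:-1=-1→(0,0,1)*; h2:-1=-1→(0,1,0)
ply 3, O at (0,0,1) | h2:-1=+1→(0,0,0)*
ply 4: (0,0,0) is terminal -1 (X); from (0,4,1) depth 6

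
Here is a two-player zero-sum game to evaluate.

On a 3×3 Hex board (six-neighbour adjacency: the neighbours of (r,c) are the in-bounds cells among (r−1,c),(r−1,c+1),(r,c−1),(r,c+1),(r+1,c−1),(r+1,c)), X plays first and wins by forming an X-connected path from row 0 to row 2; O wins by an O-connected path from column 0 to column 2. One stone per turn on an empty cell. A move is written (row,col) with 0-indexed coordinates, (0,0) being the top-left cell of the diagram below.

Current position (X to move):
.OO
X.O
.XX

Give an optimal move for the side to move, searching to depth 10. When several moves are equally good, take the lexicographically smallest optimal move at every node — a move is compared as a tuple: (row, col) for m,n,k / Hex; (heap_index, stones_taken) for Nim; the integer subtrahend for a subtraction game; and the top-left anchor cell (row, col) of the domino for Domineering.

p1 X@[.OO/X.O/.XX]: (0,0)[XOO/X.O/.XX]+1* (1,1)[.OO/XXO/.XX]-1 (2,0)[.OO/X.O/XXX]-1
p2 O@[XOO/X.O/.XX]: (1,1)[XOO/XOO/.XX]-1* (2,0)[XOO/X.O/OXX]-1
p3 X@[XOO/XOO/.XX]: (2,0)[XOO/XOO/XXX]+1*
p4 O@[XOO/XOO/XXX] terminal -1; root [.OO/X.O/.XX] d10

X's best at [.OO/X.O/.XX]: (0,0)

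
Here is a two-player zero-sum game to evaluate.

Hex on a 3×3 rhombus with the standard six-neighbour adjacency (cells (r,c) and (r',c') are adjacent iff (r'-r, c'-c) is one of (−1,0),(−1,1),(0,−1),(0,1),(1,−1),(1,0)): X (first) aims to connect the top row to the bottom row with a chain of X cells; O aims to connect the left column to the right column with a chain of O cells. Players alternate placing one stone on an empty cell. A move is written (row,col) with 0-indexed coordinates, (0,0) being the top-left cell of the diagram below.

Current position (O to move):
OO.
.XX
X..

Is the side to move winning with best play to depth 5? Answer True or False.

p1 O@[OO./.XX/X..]: (0,2)[OOO/.XX/X..]+1* (1,0)[OO./OXX/X..]-1 (2,1)[OO./.XX/XO.]-1 (2,2)[OO./.XX/X.O]-1
p2 X@[OOO/.XX/X..] terminal -1; root [OO./.XX/X..] d5

O winning at [OO./.XX/X..]: True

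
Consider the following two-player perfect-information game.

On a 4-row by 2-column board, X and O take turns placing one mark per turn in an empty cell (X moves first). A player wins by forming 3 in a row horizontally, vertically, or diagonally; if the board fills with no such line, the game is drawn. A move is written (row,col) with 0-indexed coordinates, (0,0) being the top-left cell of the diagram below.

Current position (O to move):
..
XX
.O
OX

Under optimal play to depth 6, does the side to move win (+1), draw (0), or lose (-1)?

p1 O@[../XX/.O/OX]: (0,0)[O./XX/.O/OX]+0* (0,1)[.O/XX/.O/OX]+0 (2,0)[../XX/OO/OX]+0
p2 X@[O./XX/.O/OX]: (0,1)[OX/XX/.O/OX]+0* (2,0)[O./XX/XO/OX]+0
p3 O@[OX/XX/.O/OX]: (2,0)[OX/XX/OO/OX]+0*
p4 X@[OX/XX/OO/OX] terminal +0; root [../XX/.O/OX] d6

value(../XX/.O/OX, O) = 0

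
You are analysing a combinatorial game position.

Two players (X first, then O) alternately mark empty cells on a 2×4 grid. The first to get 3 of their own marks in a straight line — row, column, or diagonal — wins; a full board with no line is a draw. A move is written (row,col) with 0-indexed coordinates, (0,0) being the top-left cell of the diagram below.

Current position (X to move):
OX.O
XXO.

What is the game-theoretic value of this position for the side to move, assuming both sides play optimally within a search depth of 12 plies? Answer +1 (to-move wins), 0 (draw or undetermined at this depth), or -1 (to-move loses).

value(OX.O/XXO., X) = 0

ply 1, X at OX.O/XXO. | (0,2)=+0→OXXO/XXO.*; (1,3)=+0→OX.O/XXOX
ply 2, O at OXXO/XXO. | (1,3)=+0→OXXO/XXOO*
ply 3: OXXO/XXOO is terminal +0 (X); from OX.O/XXO. depth 12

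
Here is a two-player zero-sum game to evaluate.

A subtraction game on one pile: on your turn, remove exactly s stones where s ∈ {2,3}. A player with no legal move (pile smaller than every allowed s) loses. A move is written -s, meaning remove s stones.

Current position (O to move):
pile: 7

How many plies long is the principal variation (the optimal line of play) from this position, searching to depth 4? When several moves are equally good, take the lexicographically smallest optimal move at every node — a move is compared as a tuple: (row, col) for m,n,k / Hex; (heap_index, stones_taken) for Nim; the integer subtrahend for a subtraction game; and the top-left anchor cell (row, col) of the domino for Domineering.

ply 1, O at 7 | -2=+1→5*; -3=-1→4
ply 2, X at 5 | -2=-1→3*; -3=-1→2
ply 3, O at 3 | -2=+1→1*; -3=+1→0
ply 4: 1 is terminal -1 (X); from 7 depth 4

PV length from [7]: 3 plies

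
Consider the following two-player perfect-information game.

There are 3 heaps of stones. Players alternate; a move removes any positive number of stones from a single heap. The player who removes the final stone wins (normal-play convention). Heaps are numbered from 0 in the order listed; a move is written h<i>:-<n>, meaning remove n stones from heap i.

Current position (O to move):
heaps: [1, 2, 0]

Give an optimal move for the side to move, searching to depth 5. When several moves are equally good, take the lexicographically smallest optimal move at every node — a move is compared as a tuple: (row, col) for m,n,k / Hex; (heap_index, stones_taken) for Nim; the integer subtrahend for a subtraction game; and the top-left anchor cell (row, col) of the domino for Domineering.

ply 1, O at (1,2,0) | h0:-1=-1→(0,2,0); h1:-1=+1→(1,1,0)*; h1:-2=-1→(1,0,0)
ply 2, X at (1,1,0) | h0:-1=-1→(0,1,0)*; h1:-1=-1→(1,0,0)
ply 3, O at (0,1,0) | h1:-1=+1→(0,0,0)*
ply 4: (0,0,0) is terminal -1 (X); from (1,2,0) depth 5

O's best at [(1,2,0)]: h1:-1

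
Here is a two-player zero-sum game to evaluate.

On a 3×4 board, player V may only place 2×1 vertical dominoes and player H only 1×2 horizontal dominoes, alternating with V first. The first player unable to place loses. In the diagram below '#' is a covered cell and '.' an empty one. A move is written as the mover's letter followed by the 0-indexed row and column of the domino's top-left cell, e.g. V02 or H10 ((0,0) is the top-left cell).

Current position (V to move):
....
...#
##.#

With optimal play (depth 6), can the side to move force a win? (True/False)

V winning at [..../...#/##.#]: True

ply 1, V at ..../...#/##.# | V00=-1→#.../#..#/##.#; V01=+1→.#../.#.#/##.#*; V02=-1→..#./..##/##.#; V12=-1→..../..##/####
ply 2, H at .#../.#.#/##.# | H02=-1→.###/.#.#/##.#*
ply 3, V at .###/.#.#/##.# | V00=+1→####/##.#/##.#*; V12=+1→.###/.###/####
ply 4: ####/##.#/##.# is terminal -1 (H); from ..../...#/##.# depth 6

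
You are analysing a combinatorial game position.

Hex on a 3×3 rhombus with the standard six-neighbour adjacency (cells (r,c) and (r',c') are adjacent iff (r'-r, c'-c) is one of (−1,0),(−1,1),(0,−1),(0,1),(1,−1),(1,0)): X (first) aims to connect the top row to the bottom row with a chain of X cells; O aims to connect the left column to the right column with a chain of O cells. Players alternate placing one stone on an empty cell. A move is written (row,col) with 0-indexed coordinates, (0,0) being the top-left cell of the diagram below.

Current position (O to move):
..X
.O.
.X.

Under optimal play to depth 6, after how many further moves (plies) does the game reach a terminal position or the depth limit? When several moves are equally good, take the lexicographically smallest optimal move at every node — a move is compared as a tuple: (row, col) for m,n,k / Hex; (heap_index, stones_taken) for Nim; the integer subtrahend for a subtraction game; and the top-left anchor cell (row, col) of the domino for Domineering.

PV length from [..X/.O./.X.]: 5 plies

[..X/.O./.X.] O move#1: (0,0):-1/O.X/.O./.X., (0,1):-1/.OX/.O./.X., (1,0):-1/..X/OO./.X., (1,2):+1/..X/.OO/.X.*, (2,0):-1/..X/.O./OX., (2,2):-1/..X/.O./.XO
[..X/.OO/.X.] X move#2: (0,0):-1/X.X/.OO/.X.*, (0,1):-1/.XX/.OO/.X., (1,0):-1/..X/XOO/.X., (2,0):-1/..X/.OO/XX., (2,2):-1/..X/.OO/.XX
[X.X/.OO/.X.] O move#3: (0,1):+1/XOX/.OO/.X.*, (1,0):+1/X.X/OOO/.X., (2,0):+1/X.X/.OO/OX., (2,2):+1/X.X/.OO/.XO
[XOX/.OO/.X.] X move#4: (1,0):-1/XOX/XOO/.X.*, (2,0):-1/XOX/.OO/XX., (2,2):-1/XOX/.OO/.XX
[XOX/XOO/.X.] O move#5: (2,0):+1/XOX/XOO/OX.*, (2,2):-1/XOX/XOO/.XO
[XOX/XOO/OX.] end (terminal -1, X#6); searched ..X/.O./.X. to 6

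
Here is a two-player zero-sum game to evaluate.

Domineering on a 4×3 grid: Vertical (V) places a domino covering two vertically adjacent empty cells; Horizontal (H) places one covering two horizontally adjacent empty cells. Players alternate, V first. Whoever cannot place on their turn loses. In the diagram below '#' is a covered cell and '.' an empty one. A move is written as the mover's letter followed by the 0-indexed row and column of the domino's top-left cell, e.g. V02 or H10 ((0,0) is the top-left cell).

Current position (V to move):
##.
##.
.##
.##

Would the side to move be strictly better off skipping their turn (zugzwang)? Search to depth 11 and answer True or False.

zugzwang(##./##./.##/.##, V) = False

[##./##./.##/.##] V move#1: V02:+1/###/###/.##/.##*, V20:+1/##./##./###/###
[###/###/.##/.##] end (terminal -1, H#2); searched ##./##./.##/.## to 11
suppose V passes — search the same position with H to move:
pass> [##./##./.##/.##] end (terminal -1, H#1); searched ##./##./.##/.## to 11
for V: play +1, pass +1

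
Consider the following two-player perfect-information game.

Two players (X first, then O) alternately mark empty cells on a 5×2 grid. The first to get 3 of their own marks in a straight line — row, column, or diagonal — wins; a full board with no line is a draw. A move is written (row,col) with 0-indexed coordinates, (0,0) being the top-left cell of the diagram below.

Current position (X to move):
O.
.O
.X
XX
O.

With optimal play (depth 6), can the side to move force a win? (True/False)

X winning at [O./.O/.X/XX/O.]: True

ply 1, X at O./.O/.X/XX/O. | (0,1)=+0→OX/.O/.X/XX/O.; (1,0)=+1→O./XO/.X/XX/O.*; (2,0)=+1→O./.O/XX/XX/O.; (4,1)=+1→O./.O/.X/XX/OX
ply 2, O at O./XO/.X/XX/O. | (0,1)=-1→OO/XO/.X/XX/O.*; (2,0)=-1→O./XO/OX/XX/O.; (4,1)=-1→O./XO/.X/XX/OO
ply 3, X at OO/XO/.X/XX/O. | (2,0)=+1→OO/XO/XX/XX/O.*; (4,1)=+1→OO/XO/.X/XX/OX
ply 4: OO/XO/XX/XX/O. is terminal -1 (O); from O./.O/.X/XX/O. depth 6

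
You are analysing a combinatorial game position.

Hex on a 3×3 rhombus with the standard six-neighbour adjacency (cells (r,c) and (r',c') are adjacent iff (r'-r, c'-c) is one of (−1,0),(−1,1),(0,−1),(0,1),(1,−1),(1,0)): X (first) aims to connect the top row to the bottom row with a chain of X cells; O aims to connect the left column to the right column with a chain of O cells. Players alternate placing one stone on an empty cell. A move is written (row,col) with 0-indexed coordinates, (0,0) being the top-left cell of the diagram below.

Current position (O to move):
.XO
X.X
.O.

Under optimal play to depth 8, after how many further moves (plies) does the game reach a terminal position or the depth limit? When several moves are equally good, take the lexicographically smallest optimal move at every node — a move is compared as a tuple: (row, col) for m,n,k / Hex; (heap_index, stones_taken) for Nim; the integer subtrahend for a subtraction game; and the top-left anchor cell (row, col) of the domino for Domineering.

p1 O@[.XO/X.X/.O.]: (0,0)[OXO/X.X/.O.]-1 (1,1)[.XO/XOX/.O.]-1 (2,0)[.XO/X.X/OO.]+1* (2,2)[.XO/X.X/.OO]-1
p2 X@[.XO/X.X/OO.]: (0,0)[XXO/X.X/OO.]-1* (1,1)[.XO/XXX/OO.]-1 (2,2)[.XO/X.X/OOX]-1
p3 O@[XXO/X.X/OO.]: (1,1)[XXO/XOX/OO.]+1* (2,2)[XXO/X.X/OOO]+1
p4 X@[XXO/XOX/OO.] terminal -1; root [.XO/X.X/.O.] d8

PV length from [.XO/X.X/.O.]: 3 plies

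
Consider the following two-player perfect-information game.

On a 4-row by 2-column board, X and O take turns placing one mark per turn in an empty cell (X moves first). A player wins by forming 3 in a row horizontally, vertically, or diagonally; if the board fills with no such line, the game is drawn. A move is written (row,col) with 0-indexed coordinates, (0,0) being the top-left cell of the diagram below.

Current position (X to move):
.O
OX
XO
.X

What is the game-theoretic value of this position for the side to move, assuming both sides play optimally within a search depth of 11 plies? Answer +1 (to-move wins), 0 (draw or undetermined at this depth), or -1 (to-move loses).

value(.O/OX/XO/.X, X) = 0

p1 X@[.O/OX/XO/.X]: (0,0)[XO/OX/XO/.X]+0* (3,0)[.O/OX/XO/XX]+0
p2 O@[XO/OX/XO/.X]: (3,0)[XO/OX/XO/OX]+0*
p3 X@[XO/OX/XO/OX] terminal +0; root [.O/OX/XO/.X] d11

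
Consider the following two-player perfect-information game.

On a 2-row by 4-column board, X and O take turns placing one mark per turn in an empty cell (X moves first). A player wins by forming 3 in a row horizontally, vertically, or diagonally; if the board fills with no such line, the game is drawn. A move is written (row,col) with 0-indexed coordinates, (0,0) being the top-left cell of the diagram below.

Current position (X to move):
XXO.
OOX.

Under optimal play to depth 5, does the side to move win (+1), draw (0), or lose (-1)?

[XXO./OOX.] X move#1: (0,3):+0/XXOX/OOX.*, (1,3):+0/XXO./OOXX
[XXOX/OOX.] O move#2: (1,3):+0/XXOX/OOXO*
[XXOX/OOXO] end (terminal +0, X#3); searched XXO./OOX. to 5

value(XXO./OOX., X) = 0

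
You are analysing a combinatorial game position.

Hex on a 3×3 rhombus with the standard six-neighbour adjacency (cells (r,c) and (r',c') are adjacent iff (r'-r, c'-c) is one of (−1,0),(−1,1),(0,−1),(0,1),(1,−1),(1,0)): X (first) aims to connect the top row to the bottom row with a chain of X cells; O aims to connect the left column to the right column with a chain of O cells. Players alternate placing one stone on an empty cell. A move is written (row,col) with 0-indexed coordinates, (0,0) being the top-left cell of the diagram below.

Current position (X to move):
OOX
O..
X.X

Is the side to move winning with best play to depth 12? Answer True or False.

X winning at [OOX/O../X.X]: True

[OOX/O../X.X] X move#1: (1,1):+1/OOX/OX./X.X*, (1,2):+1/OOX/O.X/X.X, (2,1):+1/OOX/O../XXX
[OOX/OX./X.X] end (terminal -1, O#2); searched OOX/O../X.X to 12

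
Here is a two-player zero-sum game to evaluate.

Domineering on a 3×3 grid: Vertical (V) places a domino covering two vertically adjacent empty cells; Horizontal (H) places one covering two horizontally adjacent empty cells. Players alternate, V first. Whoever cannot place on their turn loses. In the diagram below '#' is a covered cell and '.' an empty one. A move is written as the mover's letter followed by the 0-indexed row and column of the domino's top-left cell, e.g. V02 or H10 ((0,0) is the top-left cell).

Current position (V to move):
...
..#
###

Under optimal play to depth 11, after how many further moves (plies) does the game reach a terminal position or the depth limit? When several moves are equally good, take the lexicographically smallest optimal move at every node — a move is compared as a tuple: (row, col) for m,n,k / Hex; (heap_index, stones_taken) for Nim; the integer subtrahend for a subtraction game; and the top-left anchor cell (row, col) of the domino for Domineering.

PV length from [.../..#/###]: 1 ply

[.../..#/###] V move#1: V00:-1/#../#.#/###, V01:+1/.#./.##/###*
[.#./.##/###] end (terminal -1, H#2); searched .../..#/### to 11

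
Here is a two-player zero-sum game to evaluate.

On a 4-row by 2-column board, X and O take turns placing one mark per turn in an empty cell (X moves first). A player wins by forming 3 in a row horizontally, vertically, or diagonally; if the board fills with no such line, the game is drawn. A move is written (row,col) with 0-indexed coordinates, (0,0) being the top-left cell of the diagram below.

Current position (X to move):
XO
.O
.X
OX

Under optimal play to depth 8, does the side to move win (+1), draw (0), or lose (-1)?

[XO/.O/.X/OX] X move#1: (1,0):+0/XO/XO/.X/OX*, (2,0):+0/XO/.O/XX/OX
[XO/XO/.X/OX] O move#2: (2,0):+0/XO/XO/OX/OX*
[XO/XO/OX/OX] end (terminal +0, X#3); searched XO/.O/.X/OX to 8

value(XO/.O/.X/OX, X) = 0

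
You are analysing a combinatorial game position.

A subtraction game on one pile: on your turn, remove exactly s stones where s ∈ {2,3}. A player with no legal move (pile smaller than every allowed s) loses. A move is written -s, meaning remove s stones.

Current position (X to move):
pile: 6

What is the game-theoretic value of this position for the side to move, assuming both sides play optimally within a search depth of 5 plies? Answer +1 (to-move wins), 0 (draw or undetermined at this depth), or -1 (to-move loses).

value(6, X) = -1

[6] X move#1: -2:-1/4*, -3:-1/3
[4] O move#2: -2:-1/2, -3:+1/1*
[1] end (terminal -1, X#3); searched 6 to 5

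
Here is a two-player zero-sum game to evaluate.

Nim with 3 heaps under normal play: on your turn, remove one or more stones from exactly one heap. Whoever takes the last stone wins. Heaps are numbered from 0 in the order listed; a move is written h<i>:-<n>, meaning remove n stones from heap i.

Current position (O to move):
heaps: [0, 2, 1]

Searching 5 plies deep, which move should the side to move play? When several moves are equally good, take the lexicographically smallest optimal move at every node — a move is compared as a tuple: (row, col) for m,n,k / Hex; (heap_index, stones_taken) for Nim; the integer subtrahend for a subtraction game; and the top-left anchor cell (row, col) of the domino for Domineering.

[(0,2,1)] O move#1: h1:-1:+1/(0,1,1)*, h1:-2:-1/(0,0,1), h2:-1:-1/(0,2,0)
[(0,1,1)] X move#2: h1:-1:-1/(0,0,1)*, h2:-1:-1/(0,1,0)
[(0,0,1)] O move#3: h2:-1:+1/(0,0,0)*
[(0,0,0)] end (terminal -1, X#4); searched (0,2,1) to 5

O's best at [(0,2,1)]: h1:-1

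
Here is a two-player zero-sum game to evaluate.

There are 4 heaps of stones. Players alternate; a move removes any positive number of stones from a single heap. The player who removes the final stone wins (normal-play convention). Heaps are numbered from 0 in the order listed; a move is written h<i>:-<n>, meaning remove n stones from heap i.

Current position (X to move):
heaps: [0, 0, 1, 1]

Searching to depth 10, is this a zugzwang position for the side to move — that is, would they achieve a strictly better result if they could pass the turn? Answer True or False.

p1 X@[(0,0,1,1)]: h2:-1[(0,0,0,1)]-1* h3:-1[(0,0,1,0)]-1
p2 O@[(0,0,0,1)]: h3:-1[(0,0,0,0)]+1*
p3 X@[(0,0,0,0)] terminal -1; root [(0,0,1,1)] d10
pass branch (O moves first from the same position):
  | p1 O@[(0,0,1,1)]: h2:-1[(0,0,0,1)]-1* h3:-1[(0,0,1,0)]-1
  | p2 X@[(0,0,0,1)]: h3:-1[(0,0,0,0)]+1*
  | p3 O@[(0,0,0,0)] terminal -1; root [(0,0,1,1)] d10
X moving scores -1; X passing scores +1

zugzwang((0,0,1,1), X) = True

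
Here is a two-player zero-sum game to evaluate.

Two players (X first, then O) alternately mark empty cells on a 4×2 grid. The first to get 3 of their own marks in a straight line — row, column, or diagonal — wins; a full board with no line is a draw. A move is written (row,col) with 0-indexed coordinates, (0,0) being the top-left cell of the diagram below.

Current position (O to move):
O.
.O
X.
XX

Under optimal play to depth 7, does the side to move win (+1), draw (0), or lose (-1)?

value(O./.O/X./XX, O) = 0

ply 1, O at O./.O/X./XX | (0,1)=-1→OO/.O/X./XX; (1,0)=+0→O./OO/X./XX*; (2,1)=-1→O./.O/XO/XX
ply 2, X at O./OO/X./XX | (0,1)=+0→OX/OO/X./XX*; (2,1)=+0→O./OO/XX/XX
ply 3, O at OX/OO/X./XX | (2,1)=+0→OX/OO/XO/XX*
ply 4: OX/OO/XO/XX is terminal +0 (X); from O./.O/X./XX depth 7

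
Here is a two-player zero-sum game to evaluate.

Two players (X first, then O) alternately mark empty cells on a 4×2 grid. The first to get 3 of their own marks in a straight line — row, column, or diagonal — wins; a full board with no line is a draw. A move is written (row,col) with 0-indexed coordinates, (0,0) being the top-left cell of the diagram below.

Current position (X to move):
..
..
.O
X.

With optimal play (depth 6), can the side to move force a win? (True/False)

X winning at [../../.O/X.]: False

p1 X@[../../.O/X.]: (0,0)[X./../.O/X.]-1 (0,1)[.X/../.O/X.]+0* (1,0)[../X./.O/X.]+0 (1,1)[../.X/.O/X.]+0 (2,0)[../../XO/X.]+0 (3,1)[../../.O/XX]+0
p2 O@[.X/../.O/X.]: (0,0)[OX/../.O/X.]+0* (1,0)[.X/O./.O/X.]+0 (1,1)[.X/.O/.O/X.]+0 (2,0)[.X/../OO/X.]+0 (3,1)[.X/../.O/XO]+0
p3 X@[OX/../.O/X.]: (1,0)[OX/X./.O/X.]+0* (1,1)[OX/.X/.O/X.]+0 (2,0)[OX/../XO/X.]+0 (3,1)[OX/../.O/XX]+0
p4 O@[OX/X./.O/X.]: (1,1)[OX/XO/.O/X.]-1 (2,0)[OX/X./OO/X.]+0* (3,1)[OX/X./.O/XO]-1
p5 X@[OX/X./OO/X.]: (1,1)[OX/XX/OO/X.]+0* (3,1)[OX/X./OO/XX]+0
p6 O@[OX/XX/OO/X.]: (3,1)[OX/XX/OO/XO]+0*
p7 X@[OX/XX/OO/XO] terminal +0; root [../../.O/X.] d6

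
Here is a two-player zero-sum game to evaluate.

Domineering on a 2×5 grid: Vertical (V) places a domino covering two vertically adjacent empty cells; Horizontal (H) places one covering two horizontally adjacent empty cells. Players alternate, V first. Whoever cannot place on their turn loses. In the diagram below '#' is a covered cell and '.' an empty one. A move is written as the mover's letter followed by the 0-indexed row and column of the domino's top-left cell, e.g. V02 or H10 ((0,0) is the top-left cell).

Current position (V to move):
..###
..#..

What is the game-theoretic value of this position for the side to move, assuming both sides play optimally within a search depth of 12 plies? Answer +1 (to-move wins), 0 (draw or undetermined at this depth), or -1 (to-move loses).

value(..###/..#.., V) = +1

p1 V@[..###/..#..]: V00[#.###/#.#..]+1* V01[.####/.##..]+1
p2 H@[#.###/#.#..]: H13[#.###/#.###]-1*
p3 V@[#.###/#.###]: V01[#####/#####]+1*
p4 H@[#####/#####] terminal -1; root [..###/..#..] d12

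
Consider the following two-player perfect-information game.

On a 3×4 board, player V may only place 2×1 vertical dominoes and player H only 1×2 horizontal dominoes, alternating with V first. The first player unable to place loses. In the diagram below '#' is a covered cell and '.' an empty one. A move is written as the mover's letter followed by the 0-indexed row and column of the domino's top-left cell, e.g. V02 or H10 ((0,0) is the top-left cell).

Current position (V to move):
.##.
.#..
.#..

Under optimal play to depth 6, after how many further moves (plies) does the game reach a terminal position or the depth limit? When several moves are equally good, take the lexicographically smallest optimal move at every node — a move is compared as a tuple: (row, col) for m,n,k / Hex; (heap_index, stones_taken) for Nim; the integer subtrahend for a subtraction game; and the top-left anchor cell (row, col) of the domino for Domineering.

ply 1, V at .##./.#../.#.. | V00=-1→###./##../.#..; V03=+1→.###/.#.#/.#..*; V10=-1→.##./##../##..; V12=+1→.##./.##./.##.; V13=+1→.##./.#.#/.#.#
ply 2, H at .###/.#.#/.#.. | H22=-1→.###/.#.#/.###*
ply 3, V at .###/.#.#/.### | V00=+1→####/##.#/.###*; V10=+1→.###/##.#/####
ply 4: ####/##.#/.### is terminal -1 (H); from .##./.#../.#.. depth 6

PV length from [.##./.#../.#..]: 3 plies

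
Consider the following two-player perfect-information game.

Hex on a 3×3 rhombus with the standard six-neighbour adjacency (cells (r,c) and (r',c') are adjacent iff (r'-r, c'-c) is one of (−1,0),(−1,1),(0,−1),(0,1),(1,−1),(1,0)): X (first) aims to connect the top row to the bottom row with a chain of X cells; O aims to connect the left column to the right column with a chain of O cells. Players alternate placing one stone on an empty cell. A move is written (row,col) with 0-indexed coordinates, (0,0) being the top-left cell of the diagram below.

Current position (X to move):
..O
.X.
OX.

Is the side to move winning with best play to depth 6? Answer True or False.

[..O/.X./OX.] X move#1: (0,0):+1/X.O/.X./OX.*, (0,1):+1/.XO/.X./OX., (1,0):+1/..O/XX./OX., (1,2):-1/..O/.XX/OX., (2,2):-1/..O/.X./OXX
[X.O/.X./OX.] O move#2: (0,1):-1/XOO/.X./OX.*, (1,0):-1/X.O/OX./OX., (1,2):-1/X.O/.XO/OX., (2,2):-1/X.O/.X./OXO
[XOO/.X./OX.] X move#3: (1,0):+1/XOO/XX./OX.*, (1,2):-1/XOO/.XX/OX., (2,2):-1/XOO/.X./OXX
[XOO/XX./OX.] end (terminal -1, O#4); searched ..O/.X./OX. to 6

X winning at [..O/.X./OX.]: True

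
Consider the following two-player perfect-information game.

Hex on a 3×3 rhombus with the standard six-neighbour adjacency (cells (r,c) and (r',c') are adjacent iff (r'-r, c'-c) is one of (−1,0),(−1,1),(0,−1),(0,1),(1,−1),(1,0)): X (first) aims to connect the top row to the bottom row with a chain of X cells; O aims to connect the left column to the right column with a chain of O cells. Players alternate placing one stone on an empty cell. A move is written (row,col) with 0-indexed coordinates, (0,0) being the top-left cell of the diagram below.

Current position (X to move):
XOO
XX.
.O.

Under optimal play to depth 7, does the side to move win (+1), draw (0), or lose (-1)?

[XOO/XX./.O.] X move#1: (1,2):+1/XOO/XXX/.O.*, (2,0):+1/XOO/XX./XO., (2,2):+1/XOO/XX./.OX
[XOO/XXX/.O.] O move#2: (2,0):-1/XOO/XXX/OO.*, (2,2):-1/XOO/XXX/.OO
[XOO/XXX/OO.] X move#3: (2,2):+1/XOO/XXX/OOX*
[XOO/XXX/OOX] end (terminal -1, O#4); searched XOO/XX./.O. to 7

value(XOO/XX./.O., X) = +1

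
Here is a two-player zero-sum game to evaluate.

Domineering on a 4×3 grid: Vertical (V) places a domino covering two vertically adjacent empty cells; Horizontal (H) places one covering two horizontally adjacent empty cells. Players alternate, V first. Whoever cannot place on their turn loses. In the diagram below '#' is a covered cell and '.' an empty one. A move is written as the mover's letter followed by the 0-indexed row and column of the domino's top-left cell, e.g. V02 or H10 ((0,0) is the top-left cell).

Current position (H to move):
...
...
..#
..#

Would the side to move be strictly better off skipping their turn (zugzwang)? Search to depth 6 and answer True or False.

zugzwang(.../.../..#/..#, H) = False

[.../.../..#/..#] H move#1: H00:-1/##./.../..#/..#*, H01:-1/.##/.../..#/..#, H10:-1/.../##./..#/..#, H11:-1/.../.##/..#/..#, H20:-1/.../.../###/..#, H30:-1/.../.../..#/###
[##./.../..#/..#] V move#2: V02:-1/###/..#/..#/..#, V10:+1/##./#../#.#/..#*, V11:+1/##./.#./.##/..#, V20:+1/##./.../#.#/#.#, V21:+1/##./.../.##/.##
[##./#../#.#/..#] H move#3: H11:-1/##./###/#.#/..#*, H30:-1/##./#../#.#/###
[##./###/#.#/..#] V move#4: V21:+1/##./###/###/.##*
[##./###/###/.##] end (terminal -1, H#5); searched .../.../..#/..# to 6
suppose H passes — search the same position with V to move:
pass> [.../.../..#/..#] V move#1: V00:+1/#../#../..#/..#*, V01:+1/.#./.#./..#/..#, V02:+1/..#/..#/..#/..#, V10:-1/.../#../#.#/..#, V11:+1/.../.#./.##/..#, V20:+1/.../.../#.#/#.#, V21:+1/.../.../.##/.##
pass> [#../#../..#/..#] H move#2: H01:-1/###/#../..#/..#*, H11:-1/#../###/..#/..#, H20:-1/#../#../###/..#, H30:-1/#../#../..#/###
pass> [###/#../..#/..#] V move#3: V11:-1/###/##./.##/..#, V20:+1/###/#../#.#/#.#*, V21:+1/###/#../.##/.##
pass> [###/#../#.#/#.#] H move#4: H11:-1/###/###/#.#/#.#*
pass> [###/###/#.#/#.#] V move#5: V21:+1/###/###/###/###*
pass> [###/###/###/###] end (terminal -1, H#6); searched .../.../..#/..# to 6
for H: play -1, pass -1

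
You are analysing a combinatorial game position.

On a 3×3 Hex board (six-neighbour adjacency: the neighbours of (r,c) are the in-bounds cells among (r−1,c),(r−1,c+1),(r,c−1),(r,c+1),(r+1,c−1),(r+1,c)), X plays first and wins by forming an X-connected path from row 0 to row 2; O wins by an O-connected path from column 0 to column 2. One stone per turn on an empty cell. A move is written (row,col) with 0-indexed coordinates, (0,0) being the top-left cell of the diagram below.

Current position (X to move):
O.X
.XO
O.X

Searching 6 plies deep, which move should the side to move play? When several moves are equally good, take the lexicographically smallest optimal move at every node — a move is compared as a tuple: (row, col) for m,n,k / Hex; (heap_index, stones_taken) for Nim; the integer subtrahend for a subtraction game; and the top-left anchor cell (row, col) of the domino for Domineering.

X's best at [O.X/.XO/O.X]: (2,1)

ply 1, X at O.X/.XO/O.X | (0,1)=-1→OXX/.XO/O.X; (1,0)=-1→O.X/XXO/O.X; (2,1)=+1→O.X/.XO/OXX*
ply 2: O.X/.XO/OXX is terminal -1 (O); from O.X/.XO/O.X depth 6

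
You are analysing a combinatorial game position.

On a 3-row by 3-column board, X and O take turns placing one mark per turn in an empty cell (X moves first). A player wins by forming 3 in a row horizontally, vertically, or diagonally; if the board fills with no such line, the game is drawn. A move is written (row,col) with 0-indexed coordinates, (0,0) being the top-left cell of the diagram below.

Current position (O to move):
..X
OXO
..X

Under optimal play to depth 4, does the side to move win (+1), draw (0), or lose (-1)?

[..X/OXO/..X] O move#1: (0,0):-1/O.X/OXO/..X*, (0,1):-1/.OX/OXO/..X, (2,0):-1/..X/OXO/O.X, (2,1):-1/..X/OXO/.OX
[O.X/OXO/..X] X move#2: (0,1):-1/OXX/OXO/..X, (2,0):+1/O.X/OXO/X.X*, (2,1):-1/O.X/OXO/.XX
[O.X/OXO/X.X] end (terminal -1, O#3); searched ..X/OXO/..X to 4

value(..X/OXO/..X, O) = -1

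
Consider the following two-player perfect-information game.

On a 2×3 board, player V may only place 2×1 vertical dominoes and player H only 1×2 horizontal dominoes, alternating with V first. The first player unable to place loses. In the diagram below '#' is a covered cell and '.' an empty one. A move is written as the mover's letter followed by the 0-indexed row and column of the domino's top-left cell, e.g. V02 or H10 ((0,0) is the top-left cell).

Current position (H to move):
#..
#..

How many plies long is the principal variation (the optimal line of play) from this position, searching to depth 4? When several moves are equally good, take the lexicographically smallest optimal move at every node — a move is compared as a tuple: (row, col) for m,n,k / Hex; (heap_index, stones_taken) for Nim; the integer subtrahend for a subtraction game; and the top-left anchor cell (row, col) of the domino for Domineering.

PV length from [#../#..]: 1 ply

[#../#..] H move#1: H01:+1/###/#..*, H11:+1/#../###
[###/#..] end (terminal -1, V#2); searched #../#.. to 4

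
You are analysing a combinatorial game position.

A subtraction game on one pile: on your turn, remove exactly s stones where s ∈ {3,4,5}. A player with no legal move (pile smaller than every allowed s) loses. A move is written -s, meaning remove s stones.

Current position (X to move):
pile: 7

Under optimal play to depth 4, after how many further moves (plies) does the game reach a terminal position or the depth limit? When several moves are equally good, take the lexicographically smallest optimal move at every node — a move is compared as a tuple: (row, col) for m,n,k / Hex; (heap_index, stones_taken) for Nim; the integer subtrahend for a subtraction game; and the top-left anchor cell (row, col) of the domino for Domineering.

ply 1, X at 7 | -3=-1→4; -4=-1→3; -5=+1→2*
ply 2: 2 is terminal -1 (O); from 7 depth 4

PV length from [7]: 1 ply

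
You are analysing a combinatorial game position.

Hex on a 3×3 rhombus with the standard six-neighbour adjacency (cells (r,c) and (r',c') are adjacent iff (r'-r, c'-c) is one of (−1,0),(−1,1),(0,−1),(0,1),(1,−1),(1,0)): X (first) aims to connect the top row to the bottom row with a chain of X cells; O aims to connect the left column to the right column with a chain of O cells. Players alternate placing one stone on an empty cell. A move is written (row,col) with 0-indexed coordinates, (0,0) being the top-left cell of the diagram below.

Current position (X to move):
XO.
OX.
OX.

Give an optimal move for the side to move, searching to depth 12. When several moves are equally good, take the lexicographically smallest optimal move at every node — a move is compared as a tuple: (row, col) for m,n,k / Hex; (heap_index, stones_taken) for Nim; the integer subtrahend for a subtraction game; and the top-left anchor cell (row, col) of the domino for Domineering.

ply 1, X at XO./OX./OX. | (0,2)=+1→XOX/OX./OX.*; (1,2)=-1→XO./OXX/OX.; (2,2)=-1→XO./OX./OXX
ply 2: XOX/OX./OX. is terminal -1 (O); from XO./OX./OX. depth 12

X's best at [XO./OX./OX.]: (0,2)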